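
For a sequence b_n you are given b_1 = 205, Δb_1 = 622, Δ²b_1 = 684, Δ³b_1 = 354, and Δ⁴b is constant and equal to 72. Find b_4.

4477

Build the table forward from the leading diagonal:
Fourth differences: 72, 72, 72, 72
Third differences: 354, 426, 498, 570
Second differences: 684, 1038, 1464, 1962
First differences: 622, 1306, 2344, 3808
b: 205, 827, 2133, 4477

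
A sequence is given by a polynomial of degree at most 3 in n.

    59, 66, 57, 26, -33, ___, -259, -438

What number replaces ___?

Using the first 5 terms:
D1: 7, -9, -31, -59
D2: -16, -22, -28
D3: -6, -6
Constant third difference = -6.
Extend forward: -28 − 6 = -34;  -59 − 34 = -93;  -33 − 93 = -126

-126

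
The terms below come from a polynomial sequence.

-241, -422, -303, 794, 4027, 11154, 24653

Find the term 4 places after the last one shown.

First differences: -181 , 119 , 1097 , 3233 , 7127 , 13499
Second differences: 300 , 978 , 2136 , 3894 , 6372
Third differences: 678 , 1158 , 1758 , 2478
Fourth differences: 480 , 600 , 720
Fifth differences: 120 , 120
Fifth differences constant at 120.
720 + 120 = 840;  2478 + 840 = 3318;  6372 + 3318 = 9690;  13499 + 9690 = 23189;  24653 + 23189 = 47842
840 + 120 = 960;  3318 + 960 = 4278;  9690 + 4278 = 13968;  23189 + 13968 = 37157;  47842 + 37157 = 84999
960 + 120 = 1080;  4278 + 1080 = 5358;  13968 + 5358 = 19326;  37157 + 19326 = 56483;  84999 + 56483 = 141482
1080 + 120 = 1200;  5358 + 1200 = 6558;  19326 + 6558 = 25884;  56483 + 25884 = 82367;  141482 + 82367 = 223849

223849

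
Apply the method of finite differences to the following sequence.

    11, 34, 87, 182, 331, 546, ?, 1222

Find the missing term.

839

Using the first 6 terms:
Δ: 23, 53, 95, 149, 215
Δ²: 30, 42, 54, 66
Δ³: 12, 12, 12
Constant third difference = 12.
Extend forward: 66 + 12 = 78;  215 + 78 = 293;  546 + 293 = 839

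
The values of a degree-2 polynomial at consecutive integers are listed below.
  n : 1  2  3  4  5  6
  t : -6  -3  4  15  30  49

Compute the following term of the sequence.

72

First differences: 3  7  11  15  19
Second differences: 4  4  4  4
Constant second difference = 4, so extend:
19 + 4 = 23;  49 + 23 = 72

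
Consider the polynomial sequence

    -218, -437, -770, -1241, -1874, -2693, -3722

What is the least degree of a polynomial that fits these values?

3

Δ: -219, -333, -471, -633, -819, -1029
Δ²: -114, -138, -162, -186, -210
Δ³: -24, -24, -24, -24
The third differences are constant, so the polynomial has degree 3.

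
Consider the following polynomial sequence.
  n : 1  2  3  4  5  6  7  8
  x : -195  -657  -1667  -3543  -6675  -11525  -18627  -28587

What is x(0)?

Δ: -462, -1010, -1876, -3132, -4850, -7102, -9960
Δ²: -548, -866, -1256, -1718, -2252, -2858
Δ³: -318, -390, -462, -534, -606
Δ⁴: -72, -72, -72, -72
The fourth differences are constant at -72.
Work back: -318 + 72 = -246;  -548 + 246 = -302;  -462 + 302 = -160;  -195 + 160 = -35

-35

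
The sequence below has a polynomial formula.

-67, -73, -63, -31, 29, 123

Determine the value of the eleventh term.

1313

Δ: -6, 10, 32, 60, 94
Δ²: 16, 22, 28, 34
Δ³: 6, 6, 6
The third differences are constant (6).
34 + 6 = 40;  94 + 40 = 134;  123 + 134 = 257
40 + 6 = 46;  134 + 46 = 180;  257 + 180 = 437
46 + 6 = 52;  180 + 52 = 232;  437 + 232 = 669
52 + 6 = 58;  232 + 58 = 290;  669 + 290 = 959
58 + 6 = 64;  290 + 64 = 354;  959 + 354 = 1313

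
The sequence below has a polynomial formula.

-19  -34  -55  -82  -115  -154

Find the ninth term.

-307

-15  -21  -27  -33  -39
-6  -6  -6  -6
Second differences constant at -6.
-39 − 6 = -45;  -154 − 45 = -199
-45 − 6 = -51;  -199 − 51 = -250
-51 − 6 = -57;  -250 − 57 = -307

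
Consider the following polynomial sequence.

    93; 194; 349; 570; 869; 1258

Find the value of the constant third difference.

12

D1: 101, 155, 221, 299, 389
D2: 54, 66, 78, 90
D3: 12, 12, 12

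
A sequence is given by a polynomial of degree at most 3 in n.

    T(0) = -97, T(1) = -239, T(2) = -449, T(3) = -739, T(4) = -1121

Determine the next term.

-1607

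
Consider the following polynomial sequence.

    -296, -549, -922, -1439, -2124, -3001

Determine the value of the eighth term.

-5427

D1: -253 , -373 , -517 , -685 , -877
D2: -120 , -144 , -168 , -192
D3: -24 , -24 , -24
Third differences constant at -24.
-192 − 24 = -216;  -877 − 216 = -1093;  -3001 − 1093 = -4094
-216 − 24 = -240;  -1093 − 240 = -1333;  -4094 − 1333 = -5427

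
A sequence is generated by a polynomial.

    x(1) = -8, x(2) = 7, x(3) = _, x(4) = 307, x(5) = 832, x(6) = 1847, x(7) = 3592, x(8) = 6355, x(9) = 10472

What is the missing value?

80

Using the last 6 terms:
Δ: 525  1015  1745  2763  4117
Δ²: 490  730  1018  1354
Δ³: 240  288  336
Δ⁴: 48  48
Constant fourth difference = 48.
Extend backward: 240 − 48 = 192;  490 − 192 = 298;  525 − 298 = 227;  307 − 227 = 80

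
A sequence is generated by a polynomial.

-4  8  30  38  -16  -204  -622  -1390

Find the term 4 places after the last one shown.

-11202

First differences: 12, 22, 8, -54, -188, -418, -768
Second differences: 10, -14, -62, -134, -230, -350
Third differences: -24, -48, -72, -96, -120
Fourth differences: -24, -24, -24, -24
The fourth differences are constant (-24).
-120 − 24 = -144;  -350 − 144 = -494;  -768 − 494 = -1262;  -1390 − 1262 = -2652
-144 − 24 = -168;  -494 − 168 = -662;  -1262 − 662 = -1924;  -2652 − 1924 = -4576
-168 − 24 = -192;  -662 − 192 = -854;  -1924 − 854 = -2778;  -4576 − 2778 = -7354
-192 − 24 = -216;  -854 − 216 = -1070;  -2778 − 1070 = -3848;  -7354 − 3848 = -11202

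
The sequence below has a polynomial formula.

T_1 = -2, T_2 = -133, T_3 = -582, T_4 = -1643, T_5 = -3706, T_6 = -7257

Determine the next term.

-12878

First differences: -131 , -449 , -1061 , -2063 , -3551
Second differences: -318 , -612 , -1002 , -1488
Third differences: -294 , -390 , -486
Fourth differences: -96 , -96
Constant fourth difference = -96, so extend:
-486 − 96 = -582;  -1488 − 582 = -2070;  -3551 − 2070 = -5621;  -7257 − 5621 = -12878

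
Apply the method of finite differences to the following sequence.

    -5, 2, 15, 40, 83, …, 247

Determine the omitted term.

150

Using the first 5 terms:
D1: 7, 13, 25, 43
D2: 6, 12, 18
D3: 6, 6
Constant third difference = 6.
Extend forward: 18 + 6 = 24;  43 + 24 = 67;  83 + 67 = 150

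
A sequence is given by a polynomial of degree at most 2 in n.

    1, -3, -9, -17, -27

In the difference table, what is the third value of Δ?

-8

First differences: -4, -6, -8, -10
Second differences: -2, -2, -2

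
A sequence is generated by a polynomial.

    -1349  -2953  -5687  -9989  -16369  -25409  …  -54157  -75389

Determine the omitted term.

Using the first 6 terms:
D1: -1604  -2734  -4302  -6380  -9040
D2: -1130  -1568  -2078  -2660
D3: -438  -510  -582
D4: -72  -72
Constant fourth difference = -72.
Extend forward: -582 − 72 = -654;  -2660 − 654 = -3314;  -9040 − 3314 = -12354;  -25409 − 12354 = -37763

-37763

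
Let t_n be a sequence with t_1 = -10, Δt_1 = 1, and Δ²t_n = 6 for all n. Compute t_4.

Build the table forward from the leading diagonal:
Δ²: 6  6  6  6
Δ: 1  7  13  19
t: -10  -9  -2  11

11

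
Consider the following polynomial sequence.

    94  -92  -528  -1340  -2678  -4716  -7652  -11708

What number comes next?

-17130

-186  -436  -812  -1338  -2038  -2936  -4056
-250  -376  -526  -700  -898  -1120
-126  -150  -174  -198  -222
-24  -24  -24  -24
Fourth differences constant at -24.
-222 − 24 = -246;  -1120 − 246 = -1366;  -4056 − 1366 = -5422;  -11708 − 5422 = -17130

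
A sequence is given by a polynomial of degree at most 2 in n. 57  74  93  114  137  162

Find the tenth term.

282

Δ: 17 , 19 , 21 , 23 , 25
Δ²: 2 , 2 , 2 , 2
Constant second difference = 2, so extend:
25 + 2 = 27;  162 + 27 = 189
27 + 2 = 29;  189 + 29 = 218
29 + 2 = 31;  218 + 31 = 249
31 + 2 = 33;  249 + 33 = 282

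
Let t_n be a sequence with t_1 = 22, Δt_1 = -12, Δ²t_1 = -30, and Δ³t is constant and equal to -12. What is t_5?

Build the table forward from the leading diagonal:
Δ³: -12, -12, -12, -12, -12
Δ²: -30, -42, -54, -66, -78
Δ: -12, -42, -84, -138, -204
t: 22, 10, -32, -116, -254

-254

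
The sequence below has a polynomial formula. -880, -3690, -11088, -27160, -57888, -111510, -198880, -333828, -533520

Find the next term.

D1: -2810  -7398  -16072  -30728  -53622  -87370  -134948  -199692
D2: -4588  -8674  -14656  -22894  -33748  -47578  -64744
D3: -4086  -5982  -8238  -10854  -13830  -17166
D4: -1896  -2256  -2616  -2976  -3336
D5: -360  -360  -360  -360
The fifth differences are constant (-360).
-3336 − 360 = -3696;  -17166 − 3696 = -20862;  -64744 − 20862 = -85606;  -199692 − 85606 = -285298;  -533520 − 285298 = -818818

-818818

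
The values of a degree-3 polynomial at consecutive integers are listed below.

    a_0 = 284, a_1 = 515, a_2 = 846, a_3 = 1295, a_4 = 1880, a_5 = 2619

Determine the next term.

3530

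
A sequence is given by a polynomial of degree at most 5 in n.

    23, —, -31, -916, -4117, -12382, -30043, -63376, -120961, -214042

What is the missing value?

62

Using the last 8 terms:
-885, -3201, -8265, -17661, -33333, -57585, -93081
-2316, -5064, -9396, -15672, -24252, -35496
-2748, -4332, -6276, -8580, -11244
-1584, -1944, -2304, -2664
-360, -360, -360
Constant fifth difference = -360.
Extend backward: -1584 + 360 = -1224;  -2748 + 1224 = -1524;  -2316 + 1524 = -792;  -885 + 792 = -93;  -31 + 93 = 62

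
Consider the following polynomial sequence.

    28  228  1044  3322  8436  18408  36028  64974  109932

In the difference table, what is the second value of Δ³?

1374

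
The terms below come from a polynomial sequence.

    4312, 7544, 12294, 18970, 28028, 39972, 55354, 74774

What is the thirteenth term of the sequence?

256804

Δ: 3232, 4750, 6676, 9058, 11944, 15382, 19420
Δ²: 1518, 1926, 2382, 2886, 3438, 4038
Δ³: 408, 456, 504, 552, 600
Δ⁴: 48, 48, 48, 48
The fourth differences are constant (48).
600 + 48 = 648;  4038 + 648 = 4686;  19420 + 4686 = 24106;  74774 + 24106 = 98880
648 + 48 = 696;  4686 + 696 = 5382;  24106 + 5382 = 29488;  98880 + 29488 = 128368
696 + 48 = 744;  5382 + 744 = 6126;  29488 + 6126 = 35614;  128368 + 35614 = 163982
744 + 48 = 792;  6126 + 792 = 6918;  35614 + 6918 = 42532;  163982 + 42532 = 206514
792 + 48 = 840;  6918 + 840 = 7758;  42532 + 7758 = 50290;  206514 + 50290 = 256804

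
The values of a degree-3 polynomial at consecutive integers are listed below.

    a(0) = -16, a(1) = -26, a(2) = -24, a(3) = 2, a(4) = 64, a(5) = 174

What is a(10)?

Δ: -10, 2, 26, 62, 110
Δ²: 12, 24, 36, 48
Δ³: 12, 12, 12
Constant third difference = 12, so extend:
48 + 12 = 60;  110 + 60 = 170;  174 + 170 = 344
60 + 12 = 72;  170 + 72 = 242;  344 + 242 = 586
72 + 12 = 84;  242 + 84 = 326;  586 + 326 = 912
84 + 12 = 96;  326 + 96 = 422;  912 + 422 = 1334
96 + 12 = 108;  422 + 108 = 530;  1334 + 530 = 1864

1864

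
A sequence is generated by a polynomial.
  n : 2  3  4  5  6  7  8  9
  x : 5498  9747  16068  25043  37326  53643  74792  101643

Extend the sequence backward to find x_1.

D1: 4249  6321  8975  12283  16317  21149  26851
D2: 2072  2654  3308  4034  4832  5702
D3: 582  654  726  798  870
D4: 72  72  72  72
The fourth differences are constant at 72.
Work back: 582 − 72 = 510;  2072 − 510 = 1562;  4249 − 1562 = 2687;  5498 − 2687 = 2811

2811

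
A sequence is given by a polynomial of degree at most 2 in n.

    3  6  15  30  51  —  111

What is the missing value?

Using the first 5 terms:
3  9  15  21
6  6  6
Constant second difference = 6.
Extend forward: 21 + 6 = 27;  51 + 27 = 78

78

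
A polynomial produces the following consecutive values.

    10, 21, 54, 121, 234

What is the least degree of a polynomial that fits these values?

3

Δ: 11, 33, 67, 113
Δ²: 22, 34, 46
Δ³: 12, 12
The third differences are constant, so the polynomial has degree 3.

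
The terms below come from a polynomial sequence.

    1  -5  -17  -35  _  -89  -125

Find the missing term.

Using the first 4 terms:
Δ: -6, -12, -18
Δ²: -6, -6
Constant second difference = -6.
Extend forward: -18 − 6 = -24;  -35 − 24 = -59

-59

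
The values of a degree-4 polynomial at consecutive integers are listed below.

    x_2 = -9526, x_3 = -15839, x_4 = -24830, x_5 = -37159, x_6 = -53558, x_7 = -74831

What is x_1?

-5303

Δ: -6313, -8991, -12329, -16399, -21273
Δ²: -2678, -3338, -4070, -4874
Δ³: -660, -732, -804
Δ⁴: -72, -72
The fourth differences are constant at -72.
Work back: -660 + 72 = -588;  -2678 + 588 = -2090;  -6313 + 2090 = -4223;  -9526 + 4223 = -5303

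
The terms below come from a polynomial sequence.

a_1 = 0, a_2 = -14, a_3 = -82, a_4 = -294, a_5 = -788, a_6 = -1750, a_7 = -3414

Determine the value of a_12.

-33814

-14, -68, -212, -494, -962, -1664
-54, -144, -282, -468, -702
-90, -138, -186, -234
-48, -48, -48
The fourth differences are constant (-48).
-234 − 48 = -282;  -702 − 282 = -984;  -1664 − 984 = -2648;  -3414 − 2648 = -6062
-282 − 48 = -330;  -984 − 330 = -1314;  -2648 − 1314 = -3962;  -6062 − 3962 = -10024
-330 − 48 = -378;  -1314 − 378 = -1692;  -3962 − 1692 = -5654;  -10024 − 5654 = -15678
-378 − 48 = -426;  -1692 − 426 = -2118;  -5654 − 2118 = -7772;  -15678 − 7772 = -23450
-426 − 48 = -474;  -2118 − 474 = -2592;  -7772 − 2592 = -10364;  -23450 − 10364 = -33814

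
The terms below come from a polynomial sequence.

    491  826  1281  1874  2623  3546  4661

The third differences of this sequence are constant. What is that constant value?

D1: 335, 455, 593, 749, 923, 1115
D2: 120, 138, 156, 174, 192
D3: 18, 18, 18, 18

18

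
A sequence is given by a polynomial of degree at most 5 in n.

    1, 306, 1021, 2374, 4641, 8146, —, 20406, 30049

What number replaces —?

13261

Using the first 6 terms:
305  715  1353  2267  3505
410  638  914  1238
228  276  324
48  48
Constant fourth difference = 48.
Extend forward: 324 + 48 = 372;  1238 + 372 = 1610;  3505 + 1610 = 5115;  8146 + 5115 = 13261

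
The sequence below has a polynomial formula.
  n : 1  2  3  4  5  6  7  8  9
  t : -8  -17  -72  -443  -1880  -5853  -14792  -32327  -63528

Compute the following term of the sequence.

-115145

Δ: -9, -55, -371, -1437, -3973, -8939, -17535, -31201
Δ²: -46, -316, -1066, -2536, -4966, -8596, -13666
Δ³: -270, -750, -1470, -2430, -3630, -5070
Δ⁴: -480, -720, -960, -1200, -1440
Δ⁵: -240, -240, -240, -240
The fifth differences are constant (-240).
-1440 − 240 = -1680;  -5070 − 1680 = -6750;  -13666 − 6750 = -20416;  -31201 − 20416 = -51617;  -63528 − 51617 = -115145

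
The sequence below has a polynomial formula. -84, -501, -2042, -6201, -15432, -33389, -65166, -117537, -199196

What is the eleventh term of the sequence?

-417  -1541  -4159  -9231  -17957  -31777  -52371  -81659
-1124  -2618  -5072  -8726  -13820  -20594  -29288
-1494  -2454  -3654  -5094  -6774  -8694
-960  -1200  -1440  -1680  -1920
-240  -240  -240  -240
Fifth differences constant at -240.
-1920 − 240 = -2160;  -8694 − 2160 = -10854;  -29288 − 10854 = -40142;  -81659 − 40142 = -121801;  -199196 − 121801 = -320997
-2160 − 240 = -2400;  -10854 − 2400 = -13254;  -40142 − 13254 = -53396;  -121801 − 53396 = -175197;  -320997 − 175197 = -496194

-496194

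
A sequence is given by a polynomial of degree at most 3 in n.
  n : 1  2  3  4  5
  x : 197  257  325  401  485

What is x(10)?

Δ: 60 , 68 , 76 , 84
Δ²: 8 , 8 , 8
Constant second difference = 8, so extend:
84 + 8 = 92;  485 + 92 = 577
92 + 8 = 100;  577 + 100 = 677
100 + 8 = 108;  677 + 108 = 785
108 + 8 = 116;  785 + 116 = 901
116 + 8 = 124;  901 + 124 = 1025

1025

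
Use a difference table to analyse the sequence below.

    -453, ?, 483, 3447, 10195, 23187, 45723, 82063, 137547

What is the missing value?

-437

Using the last 7 terms:
First differences: 2964, 6748, 12992, 22536, 36340, 55484
Second differences: 3784, 6244, 9544, 13804, 19144
Third differences: 2460, 3300, 4260, 5340
Fourth differences: 840, 960, 1080
Fifth differences: 120, 120
Constant fifth difference = 120.
Extend backward: 840 − 120 = 720;  2460 − 720 = 1740;  3784 − 1740 = 2044;  2964 − 2044 = 920;  483 − 920 = -437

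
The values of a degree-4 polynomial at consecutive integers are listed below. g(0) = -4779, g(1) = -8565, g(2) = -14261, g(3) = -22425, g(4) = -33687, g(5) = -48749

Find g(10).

-210669

Δ: -3786, -5696, -8164, -11262, -15062
Δ²: -1910, -2468, -3098, -3800
Δ³: -558, -630, -702
Δ⁴: -72, -72
The fourth differences are constant (-72).
-702 − 72 = -774;  -3800 − 774 = -4574;  -15062 − 4574 = -19636;  -48749 − 19636 = -68385
-774 − 72 = -846;  -4574 − 846 = -5420;  -19636 − 5420 = -25056;  -68385 − 25056 = -93441
-846 − 72 = -918;  -5420 − 918 = -6338;  -25056 − 6338 = -31394;  -93441 − 31394 = -124835
-918 − 72 = -990;  -6338 − 990 = -7328;  -31394 − 7328 = -38722;  -124835 − 38722 = -163557
-990 − 72 = -1062;  -7328 − 1062 = -8390;  -38722 − 8390 = -47112;  -163557 − 47112 = -210669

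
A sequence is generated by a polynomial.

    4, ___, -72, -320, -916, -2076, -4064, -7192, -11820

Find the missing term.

-4

Using the last 7 terms:
D1: -248, -596, -1160, -1988, -3128, -4628
D2: -348, -564, -828, -1140, -1500
D3: -216, -264, -312, -360
D4: -48, -48, -48
Constant fourth difference = -48.
Extend backward: -216 + 48 = -168;  -348 + 168 = -180;  -248 + 180 = -68;  -72 + 68 = -4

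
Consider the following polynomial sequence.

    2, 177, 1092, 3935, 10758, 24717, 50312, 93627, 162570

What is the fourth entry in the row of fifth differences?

First differences: 175, 915, 2843, 6823, 13959, 25595, 43315, 68943
Second differences: 740, 1928, 3980, 7136, 11636, 17720, 25628
Third differences: 1188, 2052, 3156, 4500, 6084, 7908
Fourth differences: 864, 1104, 1344, 1584, 1824
Fifth differences: 240, 240, 240, 240

240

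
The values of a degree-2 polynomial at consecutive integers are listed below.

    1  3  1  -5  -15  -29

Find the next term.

-47

D1: 2, -2, -6, -10, -14
D2: -4, -4, -4, -4
Second differences constant at -4.
-14 − 4 = -18;  -29 − 18 = -47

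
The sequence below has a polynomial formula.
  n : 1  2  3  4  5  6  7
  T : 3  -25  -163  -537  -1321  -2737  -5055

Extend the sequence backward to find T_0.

D1: -28  -138  -374  -784  -1416  -2318
D2: -110  -236  -410  -632  -902
D3: -126  -174  -222  -270
D4: -48  -48  -48
The fourth differences are constant at -48.
Work back: -126 + 48 = -78;  -110 + 78 = -32;  -28 + 32 = 4;  3 − 4 = -1

-1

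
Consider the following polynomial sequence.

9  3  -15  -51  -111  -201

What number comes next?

-6, -18, -36, -60, -90
-12, -18, -24, -30
-6, -6, -6
The third differences are constant (-6).
-30 − 6 = -36;  -90 − 36 = -126;  -201 − 126 = -327

-327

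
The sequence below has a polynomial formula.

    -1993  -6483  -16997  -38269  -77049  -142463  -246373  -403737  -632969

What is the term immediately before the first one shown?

D1: -4490, -10514, -21272, -38780, -65414, -103910, -157364, -229232
D2: -6024, -10758, -17508, -26634, -38496, -53454, -71868
D3: -4734, -6750, -9126, -11862, -14958, -18414
D4: -2016, -2376, -2736, -3096, -3456
D5: -360, -360, -360, -360
The fifth differences are constant at -360.
Work back: -2016 + 360 = -1656;  -4734 + 1656 = -3078;  -6024 + 3078 = -2946;  -4490 + 2946 = -1544;  -1993 + 1544 = -449

-449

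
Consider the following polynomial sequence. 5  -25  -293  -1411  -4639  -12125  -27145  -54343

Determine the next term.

Δ: -30  -268  -1118  -3228  -7486  -15020  -27198
Δ²: -238  -850  -2110  -4258  -7534  -12178
Δ³: -612  -1260  -2148  -3276  -4644
Δ⁴: -648  -888  -1128  -1368
Δ⁵: -240  -240  -240
Constant fifth difference = -240, so extend:
-1368 − 240 = -1608;  -4644 − 1608 = -6252;  -12178 − 6252 = -18430;  -27198 − 18430 = -45628;  -54343 − 45628 = -99971

-99971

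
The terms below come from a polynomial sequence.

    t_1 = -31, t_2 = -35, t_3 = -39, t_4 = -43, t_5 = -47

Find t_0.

-4  -4  -4  -4
The first differences are constant at -4.
Work back: -31 + 4 = -27

-27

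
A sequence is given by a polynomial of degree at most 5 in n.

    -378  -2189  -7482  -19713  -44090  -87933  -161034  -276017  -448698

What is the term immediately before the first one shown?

15

Δ: -1811, -5293, -12231, -24377, -43843, -73101, -114983, -172681
Δ²: -3482, -6938, -12146, -19466, -29258, -41882, -57698
Δ³: -3456, -5208, -7320, -9792, -12624, -15816
Δ⁴: -1752, -2112, -2472, -2832, -3192
Δ⁵: -360, -360, -360, -360
The fifth differences are constant at -360.
Work back: -1752 + 360 = -1392;  -3456 + 1392 = -2064;  -3482 + 2064 = -1418;  -1811 + 1418 = -393;  -378 + 393 = 15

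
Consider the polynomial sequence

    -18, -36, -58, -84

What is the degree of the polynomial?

2

Δ: -18, -22, -26
Δ²: -4, -4
The second differences are constant, so the polynomial has degree 2.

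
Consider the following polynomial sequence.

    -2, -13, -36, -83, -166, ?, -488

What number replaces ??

Using the first 5 terms:
Δ: -11  -23  -47  -83
Δ²: -12  -24  -36
Δ³: -12  -12
Constant third difference = -12.
Extend forward: -36 − 12 = -48;  -83 − 48 = -131;  -166 − 131 = -297

-297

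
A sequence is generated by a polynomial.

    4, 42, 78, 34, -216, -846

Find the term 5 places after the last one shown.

-19146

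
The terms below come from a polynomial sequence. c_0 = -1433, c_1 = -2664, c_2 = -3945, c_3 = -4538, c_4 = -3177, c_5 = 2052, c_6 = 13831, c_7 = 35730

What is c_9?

129328

-1231, -1281, -593, 1361, 5229, 11779, 21899
-50, 688, 1954, 3868, 6550, 10120
738, 1266, 1914, 2682, 3570
528, 648, 768, 888
120, 120, 120
Fifth differences constant at 120.
888 + 120 = 1008;  3570 + 1008 = 4578;  10120 + 4578 = 14698;  21899 + 14698 = 36597;  35730 + 36597 = 72327
1008 + 120 = 1128;  4578 + 1128 = 5706;  14698 + 5706 = 20404;  36597 + 20404 = 57001;  72327 + 57001 = 129328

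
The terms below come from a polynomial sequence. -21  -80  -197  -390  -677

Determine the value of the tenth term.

Δ: -59  -117  -193  -287
Δ²: -58  -76  -94
Δ³: -18  -18
Third differences constant at -18.
-94 − 18 = -112;  -287 − 112 = -399;  -677 − 399 = -1076
-112 − 18 = -130;  -399 − 130 = -529;  -1076 − 529 = -1605
-130 − 18 = -148;  -529 − 148 = -677;  -1605 − 677 = -2282
-148 − 18 = -166;  -677 − 166 = -843;  -2282 − 843 = -3125
-166 − 18 = -184;  -843 − 184 = -1027;  -3125 − 1027 = -4152

-4152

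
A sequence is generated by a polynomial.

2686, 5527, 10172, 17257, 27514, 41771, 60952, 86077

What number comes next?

First differences: 2841, 4645, 7085, 10257, 14257, 19181, 25125
Second differences: 1804, 2440, 3172, 4000, 4924, 5944
Third differences: 636, 732, 828, 924, 1020
Fourth differences: 96, 96, 96, 96
The fourth differences are constant (96).
1020 + 96 = 1116;  5944 + 1116 = 7060;  25125 + 7060 = 32185;  86077 + 32185 = 118262

118262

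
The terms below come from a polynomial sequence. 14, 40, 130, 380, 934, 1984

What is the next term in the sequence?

First differences: 26, 90, 250, 554, 1050
Second differences: 64, 160, 304, 496
Third differences: 96, 144, 192
Fourth differences: 48, 48
Fourth differences constant at 48.
192 + 48 = 240;  496 + 240 = 736;  1050 + 736 = 1786;  1984 + 1786 = 3770

3770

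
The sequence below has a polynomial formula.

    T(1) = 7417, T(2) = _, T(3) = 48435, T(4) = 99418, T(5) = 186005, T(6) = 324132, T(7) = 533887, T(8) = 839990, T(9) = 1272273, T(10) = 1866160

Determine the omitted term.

Using the last 8 terms:
Δ: 50983  86587  138127  209755  306103  432283  593887
Δ²: 35604  51540  71628  96348  126180  161604
Δ³: 15936  20088  24720  29832  35424
Δ⁴: 4152  4632  5112  5592
Δ⁵: 480  480  480
Constant fifth difference = 480.
Extend backward: 4152 − 480 = 3672;  15936 − 3672 = 12264;  35604 − 12264 = 23340;  50983 − 23340 = 27643;  48435 − 27643 = 20792

20792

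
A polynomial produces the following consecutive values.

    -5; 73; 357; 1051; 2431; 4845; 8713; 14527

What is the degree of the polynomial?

First differences: 78, 284, 694, 1380, 2414, 3868, 5814
Second differences: 206, 410, 686, 1034, 1454, 1946
Third differences: 204, 276, 348, 420, 492
Fourth differences: 72, 72, 72, 72
The fourth differences are constant, so the polynomial has degree 4.

4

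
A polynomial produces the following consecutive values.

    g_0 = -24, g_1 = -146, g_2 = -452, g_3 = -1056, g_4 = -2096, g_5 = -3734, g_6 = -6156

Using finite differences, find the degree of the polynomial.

4

D1: -122, -306, -604, -1040, -1638, -2422
D2: -184, -298, -436, -598, -784
D3: -114, -138, -162, -186
D4: -24, -24, -24
The fourth differences are constant, so the polynomial has degree 4.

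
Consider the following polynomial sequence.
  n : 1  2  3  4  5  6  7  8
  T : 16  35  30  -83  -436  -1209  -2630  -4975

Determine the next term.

First differences: 19, -5, -113, -353, -773, -1421, -2345
Second differences: -24, -108, -240, -420, -648, -924
Third differences: -84, -132, -180, -228, -276
Fourth differences: -48, -48, -48, -48
Fourth differences constant at -48.
-276 − 48 = -324;  -924 − 324 = -1248;  -2345 − 1248 = -3593;  -4975 − 3593 = -8568

-8568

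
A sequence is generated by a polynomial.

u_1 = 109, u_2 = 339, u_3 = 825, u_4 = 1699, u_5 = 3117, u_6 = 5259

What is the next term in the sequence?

8329

First differences: 230 , 486 , 874 , 1418 , 2142
Second differences: 256 , 388 , 544 , 724
Third differences: 132 , 156 , 180
Fourth differences: 24 , 24
Constant fourth difference = 24, so extend:
180 + 24 = 204;  724 + 204 = 928;  2142 + 928 = 3070;  5259 + 3070 = 8329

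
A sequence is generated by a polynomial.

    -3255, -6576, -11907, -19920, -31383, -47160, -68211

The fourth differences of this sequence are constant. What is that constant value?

Δ: -3321, -5331, -8013, -11463, -15777, -21051
Δ²: -2010, -2682, -3450, -4314, -5274
Δ³: -672, -768, -864, -960
Δ⁴: -96, -96, -96

-96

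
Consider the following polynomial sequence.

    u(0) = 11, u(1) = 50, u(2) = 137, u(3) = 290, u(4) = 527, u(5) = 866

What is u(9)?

3602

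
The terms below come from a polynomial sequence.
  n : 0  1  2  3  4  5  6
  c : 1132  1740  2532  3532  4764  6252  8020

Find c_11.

608  792  1000  1232  1488  1768
184  208  232  256  280
24  24  24  24
The third differences are constant (24).
280 + 24 = 304;  1768 + 304 = 2072;  8020 + 2072 = 10092
304 + 24 = 328;  2072 + 328 = 2400;  10092 + 2400 = 12492
328 + 24 = 352;  2400 + 352 = 2752;  12492 + 2752 = 15244
352 + 24 = 376;  2752 + 376 = 3128;  15244 + 3128 = 18372
376 + 24 = 400;  3128 + 400 = 3528;  18372 + 3528 = 21900

21900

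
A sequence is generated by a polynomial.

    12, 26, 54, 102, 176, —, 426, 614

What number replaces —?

282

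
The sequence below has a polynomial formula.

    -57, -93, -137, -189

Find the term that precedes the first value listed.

-36, -44, -52
-8, -8
The second differences are constant at -8.
Work back: -36 + 8 = -28;  -57 + 28 = -29

-29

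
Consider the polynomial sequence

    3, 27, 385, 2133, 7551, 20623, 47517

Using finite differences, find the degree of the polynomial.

5

24, 358, 1748, 5418, 13072, 26894
334, 1390, 3670, 7654, 13822
1056, 2280, 3984, 6168
1224, 1704, 2184
480, 480
The fifth differences are constant, so the polynomial has degree 5.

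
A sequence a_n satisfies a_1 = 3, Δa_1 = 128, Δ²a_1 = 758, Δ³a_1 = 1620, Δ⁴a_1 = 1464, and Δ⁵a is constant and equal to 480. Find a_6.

32223

Build the table forward from the leading diagonal:
Fifth differences: 480  480  480  480  480  480
Fourth differences: 1464  1944  2424  2904  3384  3864
Third differences: 1620  3084  5028  7452  10356  13740
Second differences: 758  2378  5462  10490  17942  28298
First differences: 128  886  3264  8726  19216  37158
a: 3  131  1017  4281  13007  32223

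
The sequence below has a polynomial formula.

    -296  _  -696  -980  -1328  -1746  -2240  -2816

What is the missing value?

Using the last 6 terms:
First differences: -284, -348, -418, -494, -576
Second differences: -64, -70, -76, -82
Third differences: -6, -6, -6
Constant third difference = -6.
Extend backward: -64 + 6 = -58;  -284 + 58 = -226;  -696 + 226 = -470

-470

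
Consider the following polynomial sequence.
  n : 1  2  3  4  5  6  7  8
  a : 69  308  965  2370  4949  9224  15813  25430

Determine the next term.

Δ: 239  657  1405  2579  4275  6589  9617
Δ²: 418  748  1174  1696  2314  3028
Δ³: 330  426  522  618  714
Δ⁴: 96  96  96  96
Constant fourth difference = 96, so extend:
714 + 96 = 810;  3028 + 810 = 3838;  9617 + 3838 = 13455;  25430 + 13455 = 38885

38885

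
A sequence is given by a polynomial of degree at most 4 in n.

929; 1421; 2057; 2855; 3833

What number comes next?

5009

First differences: 492  636  798  978
Second differences: 144  162  180
Third differences: 18  18
Third differences constant at 18.
180 + 18 = 198;  978 + 198 = 1176;  3833 + 1176 = 5009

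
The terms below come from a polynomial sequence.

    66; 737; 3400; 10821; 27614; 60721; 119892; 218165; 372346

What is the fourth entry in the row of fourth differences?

3288

D1: 671, 2663, 7421, 16793, 33107, 59171, 98273, 154181
D2: 1992, 4758, 9372, 16314, 26064, 39102, 55908
D3: 2766, 4614, 6942, 9750, 13038, 16806
D4: 1848, 2328, 2808, 3288, 3768
D5: 480, 480, 480, 480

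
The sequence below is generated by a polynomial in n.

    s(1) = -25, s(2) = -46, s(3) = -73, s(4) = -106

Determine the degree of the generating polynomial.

2

-21, -27, -33
-6, -6
The second differences are constant, so the polynomial has degree 2.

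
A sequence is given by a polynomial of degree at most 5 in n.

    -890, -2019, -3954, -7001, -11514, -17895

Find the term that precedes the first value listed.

First differences: -1129, -1935, -3047, -4513, -6381
Second differences: -806, -1112, -1466, -1868
Third differences: -306, -354, -402
Fourth differences: -48, -48
The fourth differences are constant at -48.
Work back: -306 + 48 = -258;  -806 + 258 = -548;  -1129 + 548 = -581;  -890 + 581 = -309

-309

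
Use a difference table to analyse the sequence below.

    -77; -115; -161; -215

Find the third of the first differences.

-54

First differences: -38, -46, -54
Second differences: -8, -8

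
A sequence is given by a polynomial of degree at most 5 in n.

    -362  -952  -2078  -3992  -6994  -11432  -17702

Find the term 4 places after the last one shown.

-70702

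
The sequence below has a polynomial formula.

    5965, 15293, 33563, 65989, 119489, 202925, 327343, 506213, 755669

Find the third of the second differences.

D1: 9328, 18270, 32426, 53500, 83436, 124418, 178870, 249456
D2: 8942, 14156, 21074, 29936, 40982, 54452, 70586
D3: 5214, 6918, 8862, 11046, 13470, 16134
D4: 1704, 1944, 2184, 2424, 2664
D5: 240, 240, 240, 240

21074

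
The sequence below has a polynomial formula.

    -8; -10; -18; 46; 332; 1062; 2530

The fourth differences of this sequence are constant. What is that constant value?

First differences: -2, -8, 64, 286, 730, 1468
Second differences: -6, 72, 222, 444, 738
Third differences: 78, 150, 222, 294
Fourth differences: 72, 72, 72

72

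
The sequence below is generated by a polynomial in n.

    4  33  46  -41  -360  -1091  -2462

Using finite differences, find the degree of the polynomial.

4

29, 13, -87, -319, -731, -1371
-16, -100, -232, -412, -640
-84, -132, -180, -228
-48, -48, -48
The fourth differences are constant, so the polynomial has degree 4.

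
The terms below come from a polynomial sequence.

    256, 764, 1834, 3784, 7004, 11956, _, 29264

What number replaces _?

Using the first 6 terms:
Δ: 508  1070  1950  3220  4952
Δ²: 562  880  1270  1732
Δ³: 318  390  462
Δ⁴: 72  72
Constant fourth difference = 72.
Extend forward: 462 + 72 = 534;  1732 + 534 = 2266;  4952 + 2266 = 7218;  11956 + 7218 = 19174

19174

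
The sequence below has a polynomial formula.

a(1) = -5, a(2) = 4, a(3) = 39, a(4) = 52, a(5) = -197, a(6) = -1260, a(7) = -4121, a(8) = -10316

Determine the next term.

-22053

9, 35, 13, -249, -1063, -2861, -6195
26, -22, -262, -814, -1798, -3334
-48, -240, -552, -984, -1536
-192, -312, -432, -552
-120, -120, -120
Constant fifth difference = -120, so extend:
-552 − 120 = -672;  -1536 − 672 = -2208;  -3334 − 2208 = -5542;  -6195 − 5542 = -11737;  -10316 − 11737 = -22053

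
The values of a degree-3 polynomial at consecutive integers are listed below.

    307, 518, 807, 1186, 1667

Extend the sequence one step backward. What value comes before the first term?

162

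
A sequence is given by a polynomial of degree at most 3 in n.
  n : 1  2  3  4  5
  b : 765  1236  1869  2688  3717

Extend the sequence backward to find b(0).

432

471  633  819  1029
162  186  210
24  24
The third differences are constant at 24.
Work back: 162 − 24 = 138;  471 − 138 = 333;  765 − 333 = 432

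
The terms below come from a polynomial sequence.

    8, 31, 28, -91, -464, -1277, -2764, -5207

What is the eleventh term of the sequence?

-21812

Δ: 23  -3  -119  -373  -813  -1487  -2443
Δ²: -26  -116  -254  -440  -674  -956
Δ³: -90  -138  -186  -234  -282
Δ⁴: -48  -48  -48  -48
Constant fourth difference = -48, so extend:
-282 − 48 = -330;  -956 − 330 = -1286;  -2443 − 1286 = -3729;  -5207 − 3729 = -8936
-330 − 48 = -378;  -1286 − 378 = -1664;  -3729 − 1664 = -5393;  -8936 − 5393 = -14329
-378 − 48 = -426;  -1664 − 426 = -2090;  -5393 − 2090 = -7483;  -14329 − 7483 = -21812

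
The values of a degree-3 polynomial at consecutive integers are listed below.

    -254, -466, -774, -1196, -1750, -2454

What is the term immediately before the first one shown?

-120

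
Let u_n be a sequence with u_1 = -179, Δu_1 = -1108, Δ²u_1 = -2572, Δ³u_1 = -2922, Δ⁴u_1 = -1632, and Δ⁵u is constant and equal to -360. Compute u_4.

-14141

Build the table forward from the leading diagonal:
Δ⁵: -360, -360, -360, -360
Δ⁴: -1632, -1992, -2352, -2712
Δ³: -2922, -4554, -6546, -8898
Δ²: -2572, -5494, -10048, -16594
Δ: -1108, -3680, -9174, -19222
u: -179, -1287, -4967, -14141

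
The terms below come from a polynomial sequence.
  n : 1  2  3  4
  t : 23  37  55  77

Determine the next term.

14, 18, 22
4, 4
Constant second difference = 4, so extend:
22 + 4 = 26;  77 + 26 = 103

103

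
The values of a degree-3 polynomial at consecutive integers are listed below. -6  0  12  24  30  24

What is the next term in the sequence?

6 , 12 , 12 , 6 , -6
6 , 0 , -6 , -12
-6 , -6 , -6
Third differences constant at -6.
-12 − 6 = -18;  -6 − 18 = -24;  24 − 24 = 0

0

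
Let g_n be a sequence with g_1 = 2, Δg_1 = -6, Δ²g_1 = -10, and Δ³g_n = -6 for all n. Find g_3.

-20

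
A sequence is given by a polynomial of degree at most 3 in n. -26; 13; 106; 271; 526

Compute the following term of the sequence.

889

39 , 93 , 165 , 255
54 , 72 , 90
18 , 18
The third differences are constant (18).
90 + 18 = 108;  255 + 108 = 363;  526 + 363 = 889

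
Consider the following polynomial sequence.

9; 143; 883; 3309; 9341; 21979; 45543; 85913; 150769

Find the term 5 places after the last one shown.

1267379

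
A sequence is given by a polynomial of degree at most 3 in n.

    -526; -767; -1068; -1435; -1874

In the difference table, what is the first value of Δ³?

-6

D1: -241, -301, -367, -439
D2: -60, -66, -72
D3: -6, -6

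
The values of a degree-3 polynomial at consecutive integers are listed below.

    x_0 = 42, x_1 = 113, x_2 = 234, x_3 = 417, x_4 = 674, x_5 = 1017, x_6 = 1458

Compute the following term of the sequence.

First differences: 71, 121, 183, 257, 343, 441
Second differences: 50, 62, 74, 86, 98
Third differences: 12, 12, 12, 12
The third differences are constant (12).
98 + 12 = 110;  441 + 110 = 551;  1458 + 551 = 2009

2009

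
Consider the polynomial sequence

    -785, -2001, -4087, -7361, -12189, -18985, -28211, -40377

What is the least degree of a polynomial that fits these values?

4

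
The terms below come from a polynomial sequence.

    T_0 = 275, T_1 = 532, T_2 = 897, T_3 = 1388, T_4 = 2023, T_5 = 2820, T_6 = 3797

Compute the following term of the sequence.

D1: 257, 365, 491, 635, 797, 977
D2: 108, 126, 144, 162, 180
D3: 18, 18, 18, 18
Third differences constant at 18.
180 + 18 = 198;  977 + 198 = 1175;  3797 + 1175 = 4972

4972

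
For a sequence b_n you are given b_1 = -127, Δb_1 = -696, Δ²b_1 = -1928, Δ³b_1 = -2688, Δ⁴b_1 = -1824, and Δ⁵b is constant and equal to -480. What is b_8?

-213487

Build the table forward from the leading diagonal:
D5: -480  -480  -480  -480  -480  -480  -480  -480
D4: -1824  -2304  -2784  -3264  -3744  -4224  -4704  -5184
D3: -2688  -4512  -6816  -9600  -12864  -16608  -20832  -25536
D2: -1928  -4616  -9128  -15944  -25544  -38408  -55016  -75848
D1: -696  -2624  -7240  -16368  -32312  -57856  -96264  -151280
b: -127  -823  -3447  -10687  -27055  -59367  -117223  -213487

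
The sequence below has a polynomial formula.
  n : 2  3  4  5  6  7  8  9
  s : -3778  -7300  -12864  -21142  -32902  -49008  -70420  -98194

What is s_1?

-1722

Δ: -3522  -5564  -8278  -11760  -16106  -21412  -27774
Δ²: -2042  -2714  -3482  -4346  -5306  -6362
Δ³: -672  -768  -864  -960  -1056
Δ⁴: -96  -96  -96  -96
The fourth differences are constant at -96.
Work back: -672 + 96 = -576;  -2042 + 576 = -1466;  -3522 + 1466 = -2056;  -3778 + 2056 = -1722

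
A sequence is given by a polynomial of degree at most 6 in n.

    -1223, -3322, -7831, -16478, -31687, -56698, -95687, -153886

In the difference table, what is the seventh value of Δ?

First differences: -2099, -4509, -8647, -15209, -25011, -38989, -58199
Second differences: -2410, -4138, -6562, -9802, -13978, -19210
Third differences: -1728, -2424, -3240, -4176, -5232
Fourth differences: -696, -816, -936, -1056
Fifth differences: -120, -120, -120

-58199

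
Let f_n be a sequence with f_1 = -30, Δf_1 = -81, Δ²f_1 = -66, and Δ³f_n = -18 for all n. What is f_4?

Build the table forward from the leading diagonal:
Third differences: -18  -18  -18  -18
Second differences: -66  -84  -102  -120
First differences: -81  -147  -231  -333
f: -30  -111  -258  -489

-489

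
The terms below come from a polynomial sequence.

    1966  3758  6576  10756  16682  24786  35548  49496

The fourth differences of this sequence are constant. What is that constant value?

First differences: 1792, 2818, 4180, 5926, 8104, 10762, 13948
Second differences: 1026, 1362, 1746, 2178, 2658, 3186
Third differences: 336, 384, 432, 480, 528
Fourth differences: 48, 48, 48, 48

48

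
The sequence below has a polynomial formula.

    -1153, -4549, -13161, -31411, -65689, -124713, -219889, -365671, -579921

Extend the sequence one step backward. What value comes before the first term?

-159

-3396  -8612  -18250  -34278  -59024  -95176  -145782  -214250
-5216  -9638  -16028  -24746  -36152  -50606  -68468
-4422  -6390  -8718  -11406  -14454  -17862
-1968  -2328  -2688  -3048  -3408
-360  -360  -360  -360
The fifth differences are constant at -360.
Work back: -1968 + 360 = -1608;  -4422 + 1608 = -2814;  -5216 + 2814 = -2402;  -3396 + 2402 = -994;  -1153 + 994 = -159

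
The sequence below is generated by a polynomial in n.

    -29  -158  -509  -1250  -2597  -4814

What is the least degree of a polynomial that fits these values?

-129, -351, -741, -1347, -2217
-222, -390, -606, -870
-168, -216, -264
-48, -48
The fourth differences are constant, so the polynomial has degree 4.

4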